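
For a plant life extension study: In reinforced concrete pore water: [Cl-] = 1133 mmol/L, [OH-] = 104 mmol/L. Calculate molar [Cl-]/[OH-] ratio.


Threshold parameter = [Cl-] / [OH-] (molar basis; both in mmol/L, so units cancel)
Ratio = 1133 / 104 = 10.89

10.89


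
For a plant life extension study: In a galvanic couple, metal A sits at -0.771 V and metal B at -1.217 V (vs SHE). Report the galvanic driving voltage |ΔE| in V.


Driving voltage is the absolute potential difference.
|ΔE| = |-0.771 − (-1.217)| = 0.446 V

0.446 V


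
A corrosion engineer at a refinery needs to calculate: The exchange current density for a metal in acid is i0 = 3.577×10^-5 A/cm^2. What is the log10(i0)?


i0 = 3.577×10^-5 A/cm^2
log10(i0) = -4.446

-4.446


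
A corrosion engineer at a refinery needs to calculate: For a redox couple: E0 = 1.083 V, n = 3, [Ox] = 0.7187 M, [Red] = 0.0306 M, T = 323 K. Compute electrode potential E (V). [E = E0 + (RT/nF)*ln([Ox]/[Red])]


Apply the Nernst equation: E = E0 + (RT/nF)*ln([Ox]/[Red])
Step 1: RT/nF = 8.314*323/(3*96485) = 0.00927751 V
Step 2: [Ox]/[Red] = 0.7187/0.0306 = 23.486928
Step 3: ln(23.486928) = 3.156444
Step 4: correction = 0.00927751 * 3.156444 = 0.0293 V
E = 1.083 + 0.0293 = 1.1123 V

1.1123 V


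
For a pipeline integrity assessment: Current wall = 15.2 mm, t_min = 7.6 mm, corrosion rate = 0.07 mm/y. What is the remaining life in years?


Apply the remaining-life relation: RL = (t_current − t_min) / CR
RL = (15.2 − 7.6) / 0.07 = 7.6 / 0.07 = 108.6 years

108.6 years


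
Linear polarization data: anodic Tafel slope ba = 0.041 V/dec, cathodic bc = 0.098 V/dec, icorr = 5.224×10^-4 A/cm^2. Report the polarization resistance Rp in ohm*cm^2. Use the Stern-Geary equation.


Apply the Stern-Geary equation: Rp = ba*bc / (2.303*icorr*(ba+bc))
ba*bc = 0.041*0.098 = 0.004018
ba+bc = 0.139; 2.303*icorr*(ba+bc) = 2.303*5.224×10^-4*0.139 = 1.6722912×10^-4
Rp = 0.004018 / 1.6722912×10^-4 = 24.03 ohm*cm^2

24.03 ohm*cm^2


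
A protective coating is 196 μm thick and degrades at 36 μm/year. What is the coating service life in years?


Service life = thickness / degradation rate
Life = 196 / 36 = 5.4 years

5.4 years


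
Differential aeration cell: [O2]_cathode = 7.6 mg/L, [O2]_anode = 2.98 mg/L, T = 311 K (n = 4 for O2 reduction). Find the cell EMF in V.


Apply the Nernst concentration-cell relation: E = (RT/nF)*ln(C_cathode/C_anode)
RT/nF = 8.314*311/(4*96485) = 0.00669963 V
ln(7.6/2.98) = 0.93622
E = 0.00669963 * 0.93622 = 0.00627 V

0.00627 V


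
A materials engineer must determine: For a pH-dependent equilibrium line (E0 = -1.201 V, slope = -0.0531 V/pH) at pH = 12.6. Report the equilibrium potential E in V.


Apply the Pourbaix line equation: E = E0 + slope*pH
E = -1.201 + (-0.0531)*12.6 = -1.201 + (-0.66906) = -1.87006 V
Rounded to 3 decimal places: E = -1.870 V

-1.870 V


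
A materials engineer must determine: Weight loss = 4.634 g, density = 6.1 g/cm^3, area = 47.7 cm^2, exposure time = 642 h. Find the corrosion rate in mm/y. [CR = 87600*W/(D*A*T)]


Apply the mm/y weight-loss relation: CR = 87600 * W / (D * A * T)
Numerator: 87600 * 4.634 = 405938.4
Denominator: 6.1 * 47.7 * 642 = 186802.74
CR = 405938.4 / 186802.74 = 2.17309 mm/y

2.17309 mm/y


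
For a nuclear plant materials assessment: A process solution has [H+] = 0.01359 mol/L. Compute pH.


pH = −log10[H+]
pH = −log10(0.01359) = 1.87

1.87


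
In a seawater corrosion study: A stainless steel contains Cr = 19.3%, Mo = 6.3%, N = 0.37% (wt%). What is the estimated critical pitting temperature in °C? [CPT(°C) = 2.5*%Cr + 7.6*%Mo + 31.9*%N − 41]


Apply the ASTM G48 empirical CPT estimate: CPT(°C) = 2.5*%Cr + 7.6*%Mo + 31.9*%N − 41
2.5*19.3 = 48.25; 7.6*6.3 = 47.88; 31.9*0.37 = 11.803
CPT = 48.25 + 47.88 + 11.803 − 41 = 66.933 °C
Rounded to 0.1 °C: CPT ≈ 66.9 °C

66.9 °C


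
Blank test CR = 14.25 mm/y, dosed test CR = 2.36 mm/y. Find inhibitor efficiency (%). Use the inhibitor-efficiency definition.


Apply the inhibitor-efficiency definition: IE = (CR_blank − CR_inh)/CR_blank × 100
IE = (14.25 − 2.36) / 14.25 × 100
IE = 11.89 / 14.25 × 100 = 83.4 %

83.4 %


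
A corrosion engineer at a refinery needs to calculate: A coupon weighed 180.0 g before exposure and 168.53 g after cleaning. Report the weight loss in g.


Weight loss = initial − final
WL = 180.0 − 168.53 = 11.47 g

11.47 g


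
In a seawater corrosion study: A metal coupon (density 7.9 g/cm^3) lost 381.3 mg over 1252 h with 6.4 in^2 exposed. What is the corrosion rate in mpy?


Apply the mpy weight-loss relation: CR = 534 * W / (D * A * T)
Numerator: 534 * 381.3 = 203614.2
Denominator: 7.9 * 6.4 * 1252 = 63301.12
CR = 203614.2 / 63301.12 = 3.2166 mpy

3.2166 mpy


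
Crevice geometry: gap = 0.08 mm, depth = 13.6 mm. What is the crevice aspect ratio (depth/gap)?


Aspect ratio = depth / gap
Ratio = 13.6 / 0.08 = 170.0

170.0


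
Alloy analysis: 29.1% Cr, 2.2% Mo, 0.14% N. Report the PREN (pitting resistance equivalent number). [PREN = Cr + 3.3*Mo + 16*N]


Apply the PREN formula: PREN = Cr + 3.3*Mo + 16*N
PREN = 29.1 + 3.3*2.2 + 16*0.14
PREN = 29.1 + 7.26 + 2.24 = 38.6

38.6


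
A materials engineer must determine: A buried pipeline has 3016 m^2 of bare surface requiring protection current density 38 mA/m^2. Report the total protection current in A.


I = area * current density, then convert mA → A (÷1000)
I = 3016 * 38 / 1000 = 114.61 A

114.61 A


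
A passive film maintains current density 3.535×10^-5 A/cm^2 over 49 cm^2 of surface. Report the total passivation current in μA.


I = i_pass * A, then convert A → μA (×10^6)
I = 3.535×10^-5 * 49 * 10^6 = 1732.15 μA

1732.15 μA


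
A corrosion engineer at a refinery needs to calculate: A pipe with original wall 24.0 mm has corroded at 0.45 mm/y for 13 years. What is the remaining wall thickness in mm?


Remaining wall = original − CR × time
t = 24.0 − 0.45*13 = 24.0 − 5.85 = 18.15 mm

18.15 mm


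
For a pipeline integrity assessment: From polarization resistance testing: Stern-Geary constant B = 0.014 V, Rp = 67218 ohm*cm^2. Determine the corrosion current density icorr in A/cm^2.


Apply the Stern-Geary relation: icorr = B / Rp
icorr = 0.014 / 67218 = 2.083×10^-7 A/cm^2

2.083×10^-7 A/cm^2


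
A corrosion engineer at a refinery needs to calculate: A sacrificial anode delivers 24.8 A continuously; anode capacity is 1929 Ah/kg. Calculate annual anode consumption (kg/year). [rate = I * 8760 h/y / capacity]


Annual consumption = current * hours per year / capacity
Rate = 24.8 * 8760 / 1929 = 112.6 kg/year

112.6 kg/year


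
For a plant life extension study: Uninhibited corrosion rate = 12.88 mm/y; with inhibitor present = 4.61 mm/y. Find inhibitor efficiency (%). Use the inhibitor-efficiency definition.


Apply the inhibitor-efficiency definition: IE = (CR_blank − CR_inh)/CR_blank × 100
IE = (12.88 − 4.61) / 12.88 × 100
IE = 8.27 / 12.88 × 100 = 64.2 %

64.2 %


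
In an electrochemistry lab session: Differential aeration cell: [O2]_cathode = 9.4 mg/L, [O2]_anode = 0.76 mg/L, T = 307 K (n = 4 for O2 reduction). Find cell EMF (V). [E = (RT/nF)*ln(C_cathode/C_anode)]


Apply the Nernst concentration-cell relation: E = (RT/nF)*ln(C_cathode/C_anode)
RT/nF = 8.314*307/(4*96485) = 0.00661346 V
ln(9.4/0.76) = 2.51515
E = 0.00661346 * 2.51515 = 0.01663 V

0.01663 V


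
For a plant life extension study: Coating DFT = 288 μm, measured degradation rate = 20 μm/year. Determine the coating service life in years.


Service life = thickness / degradation rate
Life = 288 / 20 = 14.4 years

14.4 years


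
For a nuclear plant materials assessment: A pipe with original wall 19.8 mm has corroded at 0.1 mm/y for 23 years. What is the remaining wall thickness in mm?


Remaining wall = original − CR × time
t = 19.8 − 0.1*23 = 19.8 − 2.3 = 17.5 mm

17.5 mm


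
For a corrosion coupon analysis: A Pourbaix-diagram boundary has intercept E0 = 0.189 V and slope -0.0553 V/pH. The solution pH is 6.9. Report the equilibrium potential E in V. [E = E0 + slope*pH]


Apply the Pourbaix line equation: E = E0 + slope*pH
E = 0.189 + (-0.0553)*6.9 = 0.189 + (-0.38157) = -0.19257 V
Rounded to 3 decimal places: E = -0.193 V

-0.193 V


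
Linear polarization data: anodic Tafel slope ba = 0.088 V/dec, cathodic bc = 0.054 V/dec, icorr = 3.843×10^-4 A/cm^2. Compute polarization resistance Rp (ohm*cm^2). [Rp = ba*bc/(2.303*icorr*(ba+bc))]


Apply the Stern-Geary equation: Rp = ba*bc / (2.303*icorr*(ba+bc))
ba*bc = 0.088*0.054 = 0.004752
ba+bc = 0.142; 2.303*icorr*(ba+bc) = 2.303*3.843×10^-4*0.142 = 1.2567609×10^-4
Rp = 0.004752 / 1.2567609×10^-4 = 37.81 ohm*cm^2

37.81 ohm*cm^2


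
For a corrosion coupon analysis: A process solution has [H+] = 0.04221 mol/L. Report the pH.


pH = −log10[H+]
pH = −log10(0.04221) = 1.37

1.37


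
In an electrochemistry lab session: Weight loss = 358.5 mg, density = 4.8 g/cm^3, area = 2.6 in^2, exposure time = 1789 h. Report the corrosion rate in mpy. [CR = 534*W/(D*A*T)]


Apply the mpy weight-loss relation: CR = 534 * W / (D * A * T)
Numerator: 534 * 358.5 = 191439.0
Denominator: 4.8 * 2.6 * 1789 = 22326.72
CR = 191439.0 / 22326.72 = 8.5744 mpy

8.5744 mpy


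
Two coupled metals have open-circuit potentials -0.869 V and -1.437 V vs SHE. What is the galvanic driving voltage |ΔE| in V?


Driving voltage is the absolute potential difference.
|ΔE| = |-0.869 − (-1.437)| = 0.568 V

0.568 V


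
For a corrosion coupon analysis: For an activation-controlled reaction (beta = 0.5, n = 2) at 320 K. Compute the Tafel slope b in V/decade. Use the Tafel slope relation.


Apply the Tafel slope relation: b = 2.303*R*T/(beta*n*F)
Numerator: 2.303 * 8.314 * 320 = 6127.09
Denominator: 0.5 * 2 * 96485 = 96485.0
b = 6127.09 / 96485.0 = 0.064 V/decade

0.064 V/decade


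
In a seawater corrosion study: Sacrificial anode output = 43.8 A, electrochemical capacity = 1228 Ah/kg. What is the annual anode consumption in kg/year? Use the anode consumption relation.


Annual consumption = current * hours per year / capacity
Rate = 43.8 * 8760 / 1228 = 312.4 kg/year

312.4 kg/year


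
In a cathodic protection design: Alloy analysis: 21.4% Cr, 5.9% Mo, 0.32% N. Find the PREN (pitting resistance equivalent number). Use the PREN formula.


Apply the PREN formula: PREN = Cr + 3.3*Mo + 16*N
PREN = 21.4 + 3.3*5.9 + 16*0.32
PREN = 21.4 + 19.47 + 5.12 = 45.99

45.99


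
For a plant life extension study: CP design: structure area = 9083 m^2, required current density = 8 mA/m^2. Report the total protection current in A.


I = area * current density, then convert mA → A (÷1000)
I = 9083 * 8 / 1000 = 72.66 A

72.66 A


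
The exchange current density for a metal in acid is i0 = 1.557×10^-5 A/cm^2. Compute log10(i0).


i0 = 1.557×10^-5 A/cm^2
log10(i0) = -4.808

-4.808


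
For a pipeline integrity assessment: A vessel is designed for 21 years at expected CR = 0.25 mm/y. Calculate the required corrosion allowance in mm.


Corrosion allowance = CR × design life
CA = 0.25 * 21 = 5.25 mm

5.25 mm


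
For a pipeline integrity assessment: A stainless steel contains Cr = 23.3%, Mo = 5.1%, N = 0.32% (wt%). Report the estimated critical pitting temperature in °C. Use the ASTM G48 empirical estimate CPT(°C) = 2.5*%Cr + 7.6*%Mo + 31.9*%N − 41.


Apply the ASTM G48 empirical CPT estimate: CPT(°C) = 2.5*%Cr + 7.6*%Mo + 31.9*%N − 41
2.5*23.3 = 58.25; 7.6*5.1 = 38.76; 31.9*0.32 = 10.208
CPT = 58.25 + 38.76 + 10.208 − 41 = 66.218 °C
Rounded to 0.1 °C: CPT ≈ 66.2 °C

66.2 °C


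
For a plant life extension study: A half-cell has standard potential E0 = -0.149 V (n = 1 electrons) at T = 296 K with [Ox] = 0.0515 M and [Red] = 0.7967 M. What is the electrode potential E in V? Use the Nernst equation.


Apply the Nernst equation: E = E0 + (RT/nF)*ln([Ox]/[Red])
Step 1: RT/nF = 8.314*296/(1*96485) = 0.02550598 V
Step 2: [Ox]/[Red] = 0.0515/0.7967 = 0.064642
Step 3: ln(0.064642) = -2.738891
Step 4: correction = 0.02550598 * -2.738891 = -0.0699 V
E = -0.149 + -0.0699 = -0.2189 V

-0.2189 V


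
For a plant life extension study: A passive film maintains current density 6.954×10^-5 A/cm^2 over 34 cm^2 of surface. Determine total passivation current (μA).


I = i_pass * A, then convert A → μA (×10^6)
I = 6.954×10^-5 * 34 * 10^6 = 2364.36 μA

2364.36 μA


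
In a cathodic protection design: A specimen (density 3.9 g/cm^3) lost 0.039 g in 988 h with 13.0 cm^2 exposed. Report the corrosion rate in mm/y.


Apply the mm/y weight-loss relation: CR = 87600 * W / (D * A * T)
Numerator: 87600 * 0.039 = 3416.4
Denominator: 3.9 * 13.0 * 988 = 50091.6
CR = 3416.4 / 50091.6 = 0.0682 mm/y

0.0682 mm/y


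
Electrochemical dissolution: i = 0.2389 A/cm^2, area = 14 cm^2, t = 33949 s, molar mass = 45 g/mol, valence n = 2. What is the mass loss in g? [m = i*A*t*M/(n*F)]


Apply Faraday's law: m = i*A*t*M / (n*F)
Total charge passed Q = i*A*t = 0.2389*14*33949 = 113545.8254 C
m = Q*M/(n*F) = 113545.8254*45/(2*96485) = 26.4785 g

26.4785 g


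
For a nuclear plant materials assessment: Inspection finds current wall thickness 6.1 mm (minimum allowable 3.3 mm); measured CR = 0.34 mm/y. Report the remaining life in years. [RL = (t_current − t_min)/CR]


Apply the remaining-life relation: RL = (t_current − t_min) / CR
RL = (6.1 − 3.3) / 0.34 = 2.8 / 0.34 = 8.2 years

8.2 years


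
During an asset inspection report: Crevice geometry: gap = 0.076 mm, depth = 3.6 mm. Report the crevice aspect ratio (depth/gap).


Aspect ratio = depth / gap
Ratio = 3.6 / 0.076 = 47.4

47.4


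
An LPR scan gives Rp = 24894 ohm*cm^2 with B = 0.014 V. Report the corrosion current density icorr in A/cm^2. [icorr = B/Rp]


Apply the Stern-Geary relation: icorr = B / Rp
icorr = 0.014 / 24894 = 5.624×10^-7 A/cm^2

5.624×10^-7 A/cm^2


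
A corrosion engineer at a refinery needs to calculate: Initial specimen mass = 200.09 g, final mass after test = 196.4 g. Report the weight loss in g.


Weight loss = initial − final
WL = 200.09 − 196.4 = 3.69 g

3.69 g


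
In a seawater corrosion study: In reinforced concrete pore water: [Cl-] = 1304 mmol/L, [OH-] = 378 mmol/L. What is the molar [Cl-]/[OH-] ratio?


Threshold parameter = [Cl-] / [OH-] (molar basis; both in mmol/L, so units cancel)
Ratio = 1304 / 378 = 3.45

3.45


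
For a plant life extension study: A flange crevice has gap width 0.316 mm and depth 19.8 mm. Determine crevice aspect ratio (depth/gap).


Aspect ratio = depth / gap
Ratio = 19.8 / 0.316 = 62.7

62.7


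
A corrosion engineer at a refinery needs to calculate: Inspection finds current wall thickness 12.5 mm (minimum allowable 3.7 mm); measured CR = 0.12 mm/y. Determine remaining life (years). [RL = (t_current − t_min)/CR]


Apply the remaining-life relation: RL = (t_current − t_min) / CR
RL = (12.5 − 3.7) / 0.12 = 8.8 / 0.12 = 73.3 years

73.3 years


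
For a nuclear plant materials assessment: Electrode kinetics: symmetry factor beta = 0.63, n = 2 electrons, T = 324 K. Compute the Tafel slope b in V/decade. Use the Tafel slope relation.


Apply the Tafel slope relation: b = 2.303*R*T/(beta*n*F)
Numerator: 2.303 * 8.314 * 324 = 6203.67
Denominator: 0.63 * 2 * 96485 = 121571.1
b = 6203.67 / 121571.1 = 0.051 V/decade

0.051 V/decade


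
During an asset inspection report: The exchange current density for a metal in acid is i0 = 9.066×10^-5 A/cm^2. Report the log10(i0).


i0 = 9.066×10^-5 A/cm^2
log10(i0) = -4.043

-4.043


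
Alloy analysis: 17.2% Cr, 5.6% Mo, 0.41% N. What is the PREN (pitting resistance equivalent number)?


Apply the PREN formula: PREN = Cr + 3.3*Mo + 16*N
PREN = 17.2 + 3.3*5.6 + 16*0.41
PREN = 17.2 + 18.48 + 6.56 = 42.24

42.24


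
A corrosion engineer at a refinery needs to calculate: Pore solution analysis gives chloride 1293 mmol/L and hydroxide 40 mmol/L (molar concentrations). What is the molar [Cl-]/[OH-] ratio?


Threshold parameter = [Cl-] / [OH-] (molar basis; both in mmol/L, so units cancel)
Ratio = 1293 / 40 = 32.33

32.33


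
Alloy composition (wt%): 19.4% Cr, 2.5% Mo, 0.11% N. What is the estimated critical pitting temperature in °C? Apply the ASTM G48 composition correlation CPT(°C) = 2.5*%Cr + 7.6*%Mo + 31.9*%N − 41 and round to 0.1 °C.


Apply the ASTM G48 empirical CPT estimate: CPT(°C) = 2.5*%Cr + 7.6*%Mo + 31.9*%N − 41
2.5*19.4 = 48.5; 7.6*2.5 = 19; 31.9*0.11 = 3.509
CPT = 48.5 + 19 + 3.509 − 41 = 30.009 °C
Rounded to 0.1 °C: CPT ≈ 30.0 °C

30.0 °C


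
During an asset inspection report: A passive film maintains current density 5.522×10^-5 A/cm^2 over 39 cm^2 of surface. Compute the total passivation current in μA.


I = i_pass * A, then convert A → μA (×10^6)
I = 5.522×10^-5 * 39 * 10^6 = 2153.58 μA

2153.58 μA


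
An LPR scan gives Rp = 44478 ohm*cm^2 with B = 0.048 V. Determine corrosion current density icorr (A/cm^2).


Apply the Stern-Geary relation: icorr = B / Rp
icorr = 0.048 / 44478 = 1.079×10^-6 A/cm^2

1.079×10^-6 A/cm^2


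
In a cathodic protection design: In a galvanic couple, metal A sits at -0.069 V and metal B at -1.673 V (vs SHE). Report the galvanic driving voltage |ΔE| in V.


Driving voltage is the absolute potential difference.
|ΔE| = |-0.069 − (-1.673)| = 1.604 V

1.604 V


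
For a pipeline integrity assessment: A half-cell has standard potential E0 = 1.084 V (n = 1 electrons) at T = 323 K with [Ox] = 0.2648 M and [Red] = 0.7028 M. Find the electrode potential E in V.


Apply the Nernst equation: E = E0 + (RT/nF)*ln([Ox]/[Red])
Step 1: RT/nF = 8.314*323/(1*96485) = 0.02783253 V
Step 2: [Ox]/[Red] = 0.2648/0.7028 = 0.376779
Step 3: ln(0.376779) = -0.976096
Step 4: correction = 0.02783253 * -0.976096 = -0.0272 V
E = 1.084 + -0.0272 = 1.0568 V

1.0568 V


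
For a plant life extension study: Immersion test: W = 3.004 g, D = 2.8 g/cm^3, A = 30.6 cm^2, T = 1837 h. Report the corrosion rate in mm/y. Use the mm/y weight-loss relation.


Apply the mm/y weight-loss relation: CR = 87600 * W / (D * A * T)
Numerator: 87600 * 3.004 = 263150.4
Denominator: 2.8 * 30.6 * 1837 = 157394.16
CR = 263150.4 / 157394.16 = 1.67192 mm/y

1.67192 mm/y


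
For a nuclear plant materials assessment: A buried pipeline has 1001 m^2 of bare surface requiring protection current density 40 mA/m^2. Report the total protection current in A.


I = area * current density, then convert mA → A (÷1000)
I = 1001 * 40 / 1000 = 40.04 A

40.04 A


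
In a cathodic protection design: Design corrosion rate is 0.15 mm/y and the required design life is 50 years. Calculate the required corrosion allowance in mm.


Corrosion allowance = CR × design life
CA = 0.15 * 50 = 7.5 mm

7.5 mm


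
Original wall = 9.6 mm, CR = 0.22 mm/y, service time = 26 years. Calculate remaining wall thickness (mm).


Remaining wall = original − CR × time
t = 9.6 − 0.22*26 = 9.6 − 5.72 = 3.88 mm

3.88 mm


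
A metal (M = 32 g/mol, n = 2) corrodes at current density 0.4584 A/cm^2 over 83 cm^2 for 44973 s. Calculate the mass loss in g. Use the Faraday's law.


Apply Faraday's law: m = i*A*t*M / (n*F)
Total charge passed Q = i*A*t = 0.4584*83*44973 = 1711096.7256 C
m = Q*M/(n*F) = 1711096.7256*32/(2*96485) = 283.7493 g

283.7493 g


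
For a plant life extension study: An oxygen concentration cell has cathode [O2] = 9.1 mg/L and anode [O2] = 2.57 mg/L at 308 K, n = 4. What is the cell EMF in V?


Apply the Nernst concentration-cell relation: E = (RT/nF)*ln(C_cathode/C_anode)
RT/nF = 8.314*308/(4*96485) = 0.006635 V
ln(9.1/2.57) = 1.26437
E = 0.006635 * 1.26437 = 0.00839 V

0.00839 V


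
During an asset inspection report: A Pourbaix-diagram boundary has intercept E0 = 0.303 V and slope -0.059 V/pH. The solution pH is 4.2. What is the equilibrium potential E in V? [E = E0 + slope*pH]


Apply the Pourbaix line equation: E = E0 + slope*pH
E = 0.303 + (-0.059)*4.2 = 0.303 + (-0.2478) = 0.0552 V
Rounded to 4 decimal places: E = 0.0552 V

0.0552 V


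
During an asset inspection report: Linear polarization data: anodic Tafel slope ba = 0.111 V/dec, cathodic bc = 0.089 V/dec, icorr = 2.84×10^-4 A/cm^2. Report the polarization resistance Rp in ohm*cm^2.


Apply the Stern-Geary equation: Rp = ba*bc / (2.303*icorr*(ba+bc))
ba*bc = 0.111*0.089 = 0.009879
ba+bc = 0.2; 2.303*icorr*(ba+bc) = 2.303*2.84×10^-4*0.2 = 1.308104×10^-4
Rp = 0.009879 / 1.308104×10^-4 = 75.5 ohm*cm^2

75.5 ohm*cm^2


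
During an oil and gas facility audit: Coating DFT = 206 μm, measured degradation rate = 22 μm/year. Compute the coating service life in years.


Service life = thickness / degradation rate
Life = 206 / 22 = 9.4 years

9.4 years


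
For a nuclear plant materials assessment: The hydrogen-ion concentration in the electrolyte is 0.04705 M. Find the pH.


pH = −log10[H+]
pH = −log10(0.04705) = 1.33

1.33


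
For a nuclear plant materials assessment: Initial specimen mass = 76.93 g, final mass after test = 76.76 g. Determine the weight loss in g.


Weight loss = initial − final
WL = 76.93 − 76.76 = 0.17 g

0.17 g


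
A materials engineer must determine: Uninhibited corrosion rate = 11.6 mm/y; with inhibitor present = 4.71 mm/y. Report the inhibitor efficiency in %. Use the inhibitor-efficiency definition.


Apply the inhibitor-efficiency definition: IE = (CR_blank − CR_inh)/CR_blank × 100
IE = (11.6 − 4.71) / 11.6 × 100
IE = 6.89 / 11.6 × 100 = 59.4 %

59.4 %


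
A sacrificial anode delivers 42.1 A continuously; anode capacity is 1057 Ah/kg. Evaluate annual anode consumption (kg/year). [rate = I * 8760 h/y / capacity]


Annual consumption = current * hours per year / capacity
Rate = 42.1 * 8760 / 1057 = 348.9 kg/year

348.9 kg/year


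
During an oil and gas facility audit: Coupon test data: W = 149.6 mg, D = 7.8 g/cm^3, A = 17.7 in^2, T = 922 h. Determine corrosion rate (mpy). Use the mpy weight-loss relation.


Apply the mpy weight-loss relation: CR = 534 * W / (D * A * T)
Numerator: 534 * 149.6 = 79886.4
Denominator: 7.8 * 17.7 * 922 = 127291.32
CR = 79886.4 / 127291.32 = 0.628 mpy

0.628 mpy


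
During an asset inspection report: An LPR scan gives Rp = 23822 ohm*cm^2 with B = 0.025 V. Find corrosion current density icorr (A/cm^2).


Apply the Stern-Geary relation: icorr = B / Rp
icorr = 0.025 / 23822 = 1.049×10^-6 A/cm^2

1.049×10^-6 A/cm^2


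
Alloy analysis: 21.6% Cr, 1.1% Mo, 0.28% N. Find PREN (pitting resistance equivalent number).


Apply the PREN formula: PREN = Cr + 3.3*Mo + 16*N
PREN = 21.6 + 3.3*1.1 + 16*0.28
PREN = 21.6 + 3.63 + 4.48 = 29.71

29.71


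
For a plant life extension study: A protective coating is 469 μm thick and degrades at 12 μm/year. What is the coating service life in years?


Service life = thickness / degradation rate
Life = 469 / 12 = 39.1 years

39.1 years


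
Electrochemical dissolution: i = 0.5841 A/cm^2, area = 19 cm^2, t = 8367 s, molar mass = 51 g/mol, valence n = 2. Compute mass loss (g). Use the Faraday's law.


Apply Faraday's law: m = i*A*t*M / (n*F)
Total charge passed Q = i*A*t = 0.5841*19*8367 = 92856.1293 C
m = Q*M/(n*F) = 92856.1293*51/(2*96485) = 24.54093 g

24.54093 g


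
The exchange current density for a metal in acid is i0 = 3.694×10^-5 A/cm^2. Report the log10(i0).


i0 = 3.694×10^-5 A/cm^2
log10(i0) = -4.433

-4.433


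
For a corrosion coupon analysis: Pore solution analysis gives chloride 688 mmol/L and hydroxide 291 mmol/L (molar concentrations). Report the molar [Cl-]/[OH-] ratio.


Threshold parameter = [Cl-] / [OH-] (molar basis; both in mmol/L, so units cancel)
Ratio = 688 / 291 = 2.36

2.36


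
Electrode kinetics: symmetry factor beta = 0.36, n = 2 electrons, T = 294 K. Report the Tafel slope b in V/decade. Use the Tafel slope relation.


Apply the Tafel slope relation: b = 2.303*R*T/(beta*n*F)
Numerator: 2.303 * 8.314 * 294 = 5629.26
Denominator: 0.36 * 2 * 96485 = 69469.2
b = 5629.26 / 69469.2 = 0.081 V/decade

0.081 V/decade


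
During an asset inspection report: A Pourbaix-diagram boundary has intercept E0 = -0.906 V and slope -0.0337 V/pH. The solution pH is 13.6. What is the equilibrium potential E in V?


Apply the Pourbaix line equation: E = E0 + slope*pH
E = -0.906 + (-0.0337)*13.6 = -0.906 + (-0.45832) = -1.36432 V
Rounded to 4 decimal places: E = -1.3643 V

-1.3643 V


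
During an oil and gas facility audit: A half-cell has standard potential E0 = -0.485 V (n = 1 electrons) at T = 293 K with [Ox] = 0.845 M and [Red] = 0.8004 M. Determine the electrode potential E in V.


Apply the Nernst equation: E = E0 + (RT/nF)*ln([Ox]/[Red])
Step 1: RT/nF = 8.314*293/(1*96485) = 0.02524747 V
Step 2: [Ox]/[Red] = 0.845/0.8004 = 1.055722
Step 3: ln(1.055722) = 0.054225
Step 4: correction = 0.02524747 * 0.054225 = 0.0014 V
E = -0.485 + 0.0014 = -0.4836 V

-0.4836 V


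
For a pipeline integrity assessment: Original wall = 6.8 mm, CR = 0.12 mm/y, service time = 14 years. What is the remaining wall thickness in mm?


Remaining wall = original − CR × time
t = 6.8 − 0.12*14 = 6.8 − 1.68 = 5.12 mm

5.12 mm


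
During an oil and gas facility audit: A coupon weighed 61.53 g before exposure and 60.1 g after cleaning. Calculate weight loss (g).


Weight loss = initial − final
WL = 61.53 − 60.1 = 1.43 g

1.43 g


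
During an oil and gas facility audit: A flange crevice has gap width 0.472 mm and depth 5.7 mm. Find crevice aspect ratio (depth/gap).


Aspect ratio = depth / gap
Ratio = 5.7 / 0.472 = 12.1

12.1


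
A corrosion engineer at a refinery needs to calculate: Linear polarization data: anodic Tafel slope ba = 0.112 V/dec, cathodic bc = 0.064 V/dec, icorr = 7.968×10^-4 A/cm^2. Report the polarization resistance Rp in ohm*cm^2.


Apply the Stern-Geary equation: Rp = ba*bc / (2.303*icorr*(ba+bc))
ba*bc = 0.112*0.064 = 0.007168
ba+bc = 0.176; 2.303*icorr*(ba+bc) = 2.303*7.968×10^-4*0.176 = 3.2296535×10^-4
Rp = 0.007168 / 3.2296535×10^-4 = 22.2 ohm*cm^2

22.2 ohm*cm^2


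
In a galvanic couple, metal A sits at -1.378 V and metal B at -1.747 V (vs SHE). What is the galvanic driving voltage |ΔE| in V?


Driving voltage is the absolute potential difference.
|ΔE| = |-1.378 − (-1.747)| = 0.369 V

0.369 V


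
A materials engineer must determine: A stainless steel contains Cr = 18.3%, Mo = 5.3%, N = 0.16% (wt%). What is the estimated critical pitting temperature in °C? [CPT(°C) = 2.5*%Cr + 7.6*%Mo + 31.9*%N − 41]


Apply the ASTM G48 empirical CPT estimate: CPT(°C) = 2.5*%Cr + 7.6*%Mo + 31.9*%N − 41
2.5*18.3 = 45.75; 7.6*5.3 = 40.28; 31.9*0.16 = 5.104
CPT = 45.75 + 40.28 + 5.104 − 41 = 50.134 °C
Rounded to 0.1 °C: CPT ≈ 50.1 °C

50.1 °C


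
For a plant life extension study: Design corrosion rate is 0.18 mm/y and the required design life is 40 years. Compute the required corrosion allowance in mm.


Corrosion allowance = CR × design life
CA = 0.18 * 40 = 7.2 mm

7.2 mm


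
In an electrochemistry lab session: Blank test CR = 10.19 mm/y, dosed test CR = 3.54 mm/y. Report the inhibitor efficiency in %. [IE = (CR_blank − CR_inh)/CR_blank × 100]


Apply the inhibitor-efficiency definition: IE = (CR_blank − CR_inh)/CR_blank × 100
IE = (10.19 − 3.54) / 10.19 × 100
IE = 6.65 / 10.19 × 100 = 65.3 %

65.3 %


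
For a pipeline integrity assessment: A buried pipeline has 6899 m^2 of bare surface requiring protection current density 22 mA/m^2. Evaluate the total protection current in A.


I = area * current density, then convert mA → A (÷1000)
I = 6899 * 22 / 1000 = 151.78 A

151.78 A


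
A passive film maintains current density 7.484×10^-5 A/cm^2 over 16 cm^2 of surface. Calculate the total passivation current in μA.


I = i_pass * A, then convert A → μA (×10^6)
I = 7.484×10^-5 * 16 * 10^6 = 1197.44 μA

1197.44 μA


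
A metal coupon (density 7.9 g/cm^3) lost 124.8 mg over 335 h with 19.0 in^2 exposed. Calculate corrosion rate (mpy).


Apply the mpy weight-loss relation: CR = 534 * W / (D * A * T)
Numerator: 534 * 124.8 = 66643.2
Denominator: 7.9 * 19.0 * 335 = 50283.5
CR = 66643.2 / 50283.5 = 1.325 mpy

1.325 mpy


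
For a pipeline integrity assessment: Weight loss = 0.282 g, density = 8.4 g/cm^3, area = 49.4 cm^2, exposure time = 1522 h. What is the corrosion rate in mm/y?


Apply the mm/y weight-loss relation: CR = 87600 * W / (D * A * T)
Numerator: 87600 * 0.282 = 24703.2
Denominator: 8.4 * 49.4 * 1522 = 631569.12
CR = 24703.2 / 631569.12 = 0.0391 mm/y

0.0391 mm/y


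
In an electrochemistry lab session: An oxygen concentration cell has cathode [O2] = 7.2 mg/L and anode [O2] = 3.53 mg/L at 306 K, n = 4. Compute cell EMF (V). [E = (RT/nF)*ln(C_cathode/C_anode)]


Apply the Nernst concentration-cell relation: E = (RT/nF)*ln(C_cathode/C_anode)
RT/nF = 8.314*306/(4*96485) = 0.00659192 V
ln(7.2/3.53) = 0.71278
E = 0.00659192 * 0.71278 = 0.0047 V

0.0047 V


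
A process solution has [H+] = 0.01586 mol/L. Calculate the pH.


pH = −log10[H+]
pH = −log10(0.01586) = 1.8

1.8


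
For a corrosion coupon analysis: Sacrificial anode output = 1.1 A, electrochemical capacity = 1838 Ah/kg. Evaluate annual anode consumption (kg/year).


Annual consumption = current * hours per year / capacity
Rate = 1.1 * 8760 / 1838 = 5.2 kg/year

5.2 kg/year


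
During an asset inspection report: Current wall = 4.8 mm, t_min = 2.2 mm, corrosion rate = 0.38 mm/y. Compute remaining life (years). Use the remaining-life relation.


Apply the remaining-life relation: RL = (t_current − t_min) / CR
RL = (4.8 − 2.2) / 0.38 = 2.6 / 0.38 = 6.8 years

6.8 years


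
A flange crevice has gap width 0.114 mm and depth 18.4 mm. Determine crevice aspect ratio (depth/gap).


Aspect ratio = depth / gap
Ratio = 18.4 / 0.114 = 161.4

161.4


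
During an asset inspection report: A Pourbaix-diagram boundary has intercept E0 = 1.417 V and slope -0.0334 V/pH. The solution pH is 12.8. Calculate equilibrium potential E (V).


Apply the Pourbaix line equation: E = E0 + slope*pH
E = 1.417 + (-0.0334)*12.8 = 1.417 + (-0.42752) = 0.98948 V
Rounded to 4 decimal places: E = 0.9895 V

0.9895 V


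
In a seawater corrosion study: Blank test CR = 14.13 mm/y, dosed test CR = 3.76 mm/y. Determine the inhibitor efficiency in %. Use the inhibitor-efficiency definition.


Apply the inhibitor-efficiency definition: IE = (CR_blank − CR_inh)/CR_blank × 100
IE = (14.13 − 3.76) / 14.13 × 100
IE = 10.37 / 14.13 × 100 = 73.4 %

73.4 %


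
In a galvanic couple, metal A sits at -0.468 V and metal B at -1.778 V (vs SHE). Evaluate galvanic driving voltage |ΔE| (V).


Driving voltage is the absolute potential difference.
|ΔE| = |-0.468 − (-1.778)| = 1.31 V

1.31 V


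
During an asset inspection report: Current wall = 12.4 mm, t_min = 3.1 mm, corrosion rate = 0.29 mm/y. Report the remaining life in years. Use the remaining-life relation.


Apply the remaining-life relation: RL = (t_current − t_min) / CR
RL = (12.4 − 3.1) / 0.29 = 9.3 / 0.29 = 32.1 years

32.1 years


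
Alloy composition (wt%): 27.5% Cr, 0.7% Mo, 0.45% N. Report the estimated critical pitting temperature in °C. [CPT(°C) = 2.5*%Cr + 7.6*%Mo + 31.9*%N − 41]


Apply the ASTM G48 empirical CPT estimate: CPT(°C) = 2.5*%Cr + 7.6*%Mo + 31.9*%N − 41
2.5*27.5 = 68.75; 7.6*0.7 = 5.32; 31.9*0.45 = 14.355
CPT = 68.75 + 5.32 + 14.355 − 41 = 47.425 °C
Rounded to 0.1 °C: CPT ≈ 47.4 °C

47.4 °C


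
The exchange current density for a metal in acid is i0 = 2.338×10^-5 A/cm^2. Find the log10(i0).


i0 = 2.338×10^-5 A/cm^2
log10(i0) = -4.631

-4.631


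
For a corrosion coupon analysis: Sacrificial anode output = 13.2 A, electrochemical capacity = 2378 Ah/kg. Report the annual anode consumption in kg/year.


Annual consumption = current * hours per year / capacity
Rate = 13.2 * 8760 / 2378 = 48.6 kg/year

48.6 kg/year


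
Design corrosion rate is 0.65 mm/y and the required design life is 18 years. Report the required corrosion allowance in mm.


Corrosion allowance = CR × design life
CA = 0.65 * 18 = 11.7 mm

11.7 mm


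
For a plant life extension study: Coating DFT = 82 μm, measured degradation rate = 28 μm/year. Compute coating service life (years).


Service life = thickness / degradation rate
Life = 82 / 28 = 2.9 years

2.9 years


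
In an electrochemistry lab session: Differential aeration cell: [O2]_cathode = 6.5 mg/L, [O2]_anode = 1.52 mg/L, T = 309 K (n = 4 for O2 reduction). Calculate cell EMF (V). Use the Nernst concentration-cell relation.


Apply the Nernst concentration-cell relation: E = (RT/nF)*ln(C_cathode/C_anode)
RT/nF = 8.314*309/(4*96485) = 0.00665654 V
ln(6.5/1.52) = 1.45309
E = 0.00665654 * 1.45309 = 0.00967 V

0.00967 V


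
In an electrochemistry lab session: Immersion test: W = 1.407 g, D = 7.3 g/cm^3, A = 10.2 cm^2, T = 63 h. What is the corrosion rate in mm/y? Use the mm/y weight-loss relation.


Apply the mm/y weight-loss relation: CR = 87600 * W / (D * A * T)
Numerator: 87600 * 1.407 = 123253.2
Denominator: 7.3 * 10.2 * 63 = 4690.98
CR = 123253.2 / 4690.98 = 26.27451 mm/y

26.27451 mm/y


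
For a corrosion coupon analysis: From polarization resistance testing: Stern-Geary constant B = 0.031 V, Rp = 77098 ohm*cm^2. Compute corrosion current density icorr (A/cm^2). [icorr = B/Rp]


Apply the Stern-Geary relation: icorr = B / Rp
icorr = 0.031 / 77098 = 4.021×10^-7 A/cm^2

4.021×10^-7 A/cm^2


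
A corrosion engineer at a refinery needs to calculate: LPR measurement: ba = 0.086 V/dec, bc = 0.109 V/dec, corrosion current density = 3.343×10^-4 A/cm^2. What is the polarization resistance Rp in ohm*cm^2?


Apply the Stern-Geary equation: Rp = ba*bc / (2.303*icorr*(ba+bc))
ba*bc = 0.086*0.109 = 0.009374
ba+bc = 0.195; 2.303*icorr*(ba+bc) = 2.303*3.343×10^-4*0.195 = 1.5012912×10^-4
Rp = 0.009374 / 1.5012912×10^-4 = 62.44 ohm*cm^2

62.44 ohm*cm^2


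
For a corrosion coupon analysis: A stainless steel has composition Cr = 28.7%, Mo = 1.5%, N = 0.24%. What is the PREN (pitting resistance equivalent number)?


Apply the PREN formula: PREN = Cr + 3.3*Mo + 16*N
PREN = 28.7 + 3.3*1.5 + 16*0.24
PREN = 28.7 + 4.95 + 3.84 = 37.49

37.49


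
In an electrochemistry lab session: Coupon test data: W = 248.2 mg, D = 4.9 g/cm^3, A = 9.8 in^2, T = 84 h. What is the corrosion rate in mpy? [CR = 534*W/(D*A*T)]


Apply the mpy weight-loss relation: CR = 534 * W / (D * A * T)
Numerator: 534 * 248.2 = 132538.8
Denominator: 4.9 * 9.8 * 84 = 4033.68
CR = 132538.8 / 4033.68 = 32.85804 mpy

32.85804 mpy


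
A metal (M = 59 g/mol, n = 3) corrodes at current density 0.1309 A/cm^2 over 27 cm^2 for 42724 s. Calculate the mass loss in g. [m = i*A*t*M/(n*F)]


Apply Faraday's law: m = i*A*t*M / (n*F)
Total charge passed Q = i*A*t = 0.1309*27*42724 = 150999.4332 C
m = Q*M/(n*F) = 150999.4332*59/(3*96485) = 30.77842 g

30.77842 g


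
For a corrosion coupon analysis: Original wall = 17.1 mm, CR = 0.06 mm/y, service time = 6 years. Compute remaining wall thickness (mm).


Remaining wall = original − CR × time
t = 17.1 − 0.06*6 = 17.1 − 0.36 = 16.74 mm

16.74 mm


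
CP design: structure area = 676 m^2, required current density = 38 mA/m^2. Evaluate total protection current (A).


I = area * current density, then convert mA → A (÷1000)
I = 676 * 38 / 1000 = 25.69 A

25.69 A


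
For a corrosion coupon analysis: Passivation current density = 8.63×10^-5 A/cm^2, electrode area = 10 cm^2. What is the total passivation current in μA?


I = i_pass * A, then convert A → μA (×10^6)
I = 8.63×10^-5 * 10 * 10^6 = 863.0 μA

863.0 μA


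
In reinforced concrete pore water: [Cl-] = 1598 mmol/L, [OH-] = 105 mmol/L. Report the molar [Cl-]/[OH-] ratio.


Threshold parameter = [Cl-] / [OH-] (molar basis; both in mmol/L, so units cancel)
Ratio = 1598 / 105 = 15.22

15.22


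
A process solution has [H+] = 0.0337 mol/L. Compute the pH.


pH = −log10[H+]
pH = −log10(0.0337) = 1.47

1.47


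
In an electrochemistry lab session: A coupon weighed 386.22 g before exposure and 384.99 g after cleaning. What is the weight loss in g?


Weight loss = initial − final
WL = 386.22 − 384.99 = 1.23 g

1.23 g


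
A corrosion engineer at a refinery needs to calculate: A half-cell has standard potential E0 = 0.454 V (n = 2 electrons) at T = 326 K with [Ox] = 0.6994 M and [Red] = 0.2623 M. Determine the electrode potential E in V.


Apply the Nernst equation: E = E0 + (RT/nF)*ln([Ox]/[Red])
Step 1: RT/nF = 8.314*326/(2*96485) = 0.01404552 V
Step 2: [Ox]/[Red] = 0.6994/0.2623 = 2.666413
Step 3: ln(2.666413) = 0.980734
Step 4: correction = 0.01404552 * 0.980734 = 0.014 V
E = 0.454 + 0.014 = 0.468 V

0.468 V


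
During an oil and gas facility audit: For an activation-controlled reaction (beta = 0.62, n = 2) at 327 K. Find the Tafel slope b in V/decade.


Apply the Tafel slope relation: b = 2.303*R*T/(beta*n*F)
Numerator: 2.303 * 8.314 * 327 = 6261.12
Denominator: 0.62 * 2 * 96485 = 119641.4
b = 6261.12 / 119641.4 = 0.052 V/decade

0.052 V/decade


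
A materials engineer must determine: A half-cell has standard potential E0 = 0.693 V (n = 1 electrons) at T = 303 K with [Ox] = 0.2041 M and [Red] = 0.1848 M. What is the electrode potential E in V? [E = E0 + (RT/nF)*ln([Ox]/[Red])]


Apply the Nernst equation: E = E0 + (RT/nF)*ln([Ox]/[Red])
Step 1: RT/nF = 8.314*303/(1*96485) = 0.02610916 V
Step 2: [Ox]/[Red] = 0.2041/0.1848 = 1.104437
Step 3: ln(1.104437) = 0.099336
Step 4: correction = 0.02610916 * 0.099336 = 0.003 V
E = 0.693 + 0.003 = 0.696 V

0.696 V


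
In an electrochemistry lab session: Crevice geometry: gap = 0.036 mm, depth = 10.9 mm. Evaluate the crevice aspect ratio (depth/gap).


Aspect ratio = depth / gap
Ratio = 10.9 / 0.036 = 302.8

302.8


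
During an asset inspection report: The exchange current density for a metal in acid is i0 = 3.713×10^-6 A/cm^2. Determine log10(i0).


i0 = 3.713×10^-6 A/cm^2
log10(i0) = -5.43

-5.43


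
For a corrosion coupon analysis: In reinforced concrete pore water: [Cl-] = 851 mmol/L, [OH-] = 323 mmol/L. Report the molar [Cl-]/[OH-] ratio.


Threshold parameter = [Cl-] / [OH-] (molar basis; both in mmol/L, so units cancel)
Ratio = 851 / 323 = 2.63

2.63


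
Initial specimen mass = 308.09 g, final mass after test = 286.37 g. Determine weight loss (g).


Weight loss = initial − final
WL = 308.09 − 286.37 = 21.72 g

21.72 g


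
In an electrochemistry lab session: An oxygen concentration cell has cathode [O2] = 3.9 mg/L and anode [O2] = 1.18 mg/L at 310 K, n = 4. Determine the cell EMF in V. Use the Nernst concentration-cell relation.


Apply the Nernst concentration-cell relation: E = (RT/nF)*ln(C_cathode/C_anode)
RT/nF = 8.314*310/(4*96485) = 0.00667808 V
ln(3.9/1.18) = 1.19546
E = 0.00667808 * 1.19546 = 0.00798 V

0.00798 V


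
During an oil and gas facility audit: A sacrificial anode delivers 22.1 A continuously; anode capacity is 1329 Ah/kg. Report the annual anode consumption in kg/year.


Annual consumption = current * hours per year / capacity
Rate = 22.1 * 8760 / 1329 = 145.7 kg/year

145.7 kg/year


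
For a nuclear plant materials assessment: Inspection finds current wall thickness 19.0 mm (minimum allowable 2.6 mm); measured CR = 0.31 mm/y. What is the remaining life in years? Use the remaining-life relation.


Apply the remaining-life relation: RL = (t_current − t_min) / CR
RL = (19.0 − 2.6) / 0.31 = 16.4 / 0.31 = 52.9 years

52.9 years


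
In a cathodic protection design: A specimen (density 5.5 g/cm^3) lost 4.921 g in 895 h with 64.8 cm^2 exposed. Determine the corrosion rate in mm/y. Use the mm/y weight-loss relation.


Apply the mm/y weight-loss relation: CR = 87600 * W / (D * A * T)
Numerator: 87600 * 4.921 = 431079.6
Denominator: 5.5 * 64.8 * 895 = 318978.0
CR = 431079.6 / 318978.0 = 1.35144 mm/y

1.35144 mm/y
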